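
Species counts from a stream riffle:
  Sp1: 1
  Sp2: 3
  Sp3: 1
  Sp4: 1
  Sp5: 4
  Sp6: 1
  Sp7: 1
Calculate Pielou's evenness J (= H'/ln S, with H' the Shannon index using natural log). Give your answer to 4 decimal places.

0.8984

Total N = 1+3+1+1+4+1+1 = 12, so the proportions are 0.083333, 0.25, 0.083333, 0.083333, 0.333333, 0.083333, 0.083333 (working shown to 6 dp, full precision carried).
H' = −Σ pᵢ ln pᵢ = −((-0.207076) + (-0.346574) + (-0.207076) + (-0.207076) + (-0.366204) + (-0.207076) + (-0.207076)) = 1.748155.
With S = 7 species, ln S = 1.945910, so J = 1.748155/1.945910 = 0.898374, i.e. 0.8984 to 4 decimal places.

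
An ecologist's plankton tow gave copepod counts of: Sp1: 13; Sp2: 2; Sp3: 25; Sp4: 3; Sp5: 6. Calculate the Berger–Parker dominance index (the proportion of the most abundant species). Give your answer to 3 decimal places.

0.510

Total N = 13+2+25+3+6 = 49, so the proportions are 0.26531, 0.04082, 0.5102, 0.06122, 0.12245 (working shown to 5 dp, full precision carried).
The largest proportion is 0.5102, i.e. d = 0.510 to 3 decimal places.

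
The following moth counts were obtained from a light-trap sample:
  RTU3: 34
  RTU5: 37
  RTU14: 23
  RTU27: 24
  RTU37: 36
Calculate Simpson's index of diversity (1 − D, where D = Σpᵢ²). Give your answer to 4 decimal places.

0.7923

Total N = 34+37+23+24+36 = 154, so the proportions are 0.220779, 0.24026, 0.149351, 0.155844, 0.233766 (working shown to 6 dp, full precision carried).
D = 0.220779² + 0.24026² + 0.149351² + 0.155844² + 0.233766² = 0.048743 + 0.057725 + 0.022306 + 0.024287 + 0.054647 = 0.207708.
So 1 − D = 0.792292, i.e. 0.7923 to 4 decimal places.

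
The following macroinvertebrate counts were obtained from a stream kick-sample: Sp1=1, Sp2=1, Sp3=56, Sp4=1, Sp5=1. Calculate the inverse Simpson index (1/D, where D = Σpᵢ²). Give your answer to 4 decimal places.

1.1465

Total N = 1+1+56+1+1 = 60, so the proportions are 0.0166667, 0.0166667, 0.9333333, 0.0166667, 0.0166667 (working shown to 7 dp, full precision carried).
D = 0.0166667² + 0.0166667² + 0.9333333² + 0.0166667² + 0.0166667² = 0.0002778 + 0.0002778 + 0.8711111 + 0.0002778 + 0.0002778 = 0.8722222.
So 1/D = 1.146497, i.e. 1.1465 to 4 decimal places.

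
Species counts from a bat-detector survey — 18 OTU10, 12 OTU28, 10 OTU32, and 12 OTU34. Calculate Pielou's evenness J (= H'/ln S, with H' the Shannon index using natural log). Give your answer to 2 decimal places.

Total N = 18+12+10+12 = 52, so the proportions are 0.3462, 0.2308, 0.1923, 0.2308 (working shown to 4 dp, full precision carried).
H' = −Σ pᵢ ln pᵢ = −((-0.3672) + (-0.3384) + (-0.3170) + (-0.3384)) = 1.3610.
With S = 4 species, ln S = 1.3863, so J = 1.3610/1.3863 = 0.9818, i.e. 0.98 to 2 decimal places.

0.98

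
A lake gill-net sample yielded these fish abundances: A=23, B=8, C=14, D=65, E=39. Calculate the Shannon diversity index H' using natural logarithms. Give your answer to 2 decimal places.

Total N = 23+8+14+65+39 = 149, so the proportions are 0.1544, 0.0537, 0.094, 0.4362, 0.2617 (working shown to 4 dp, full precision carried).
Each pᵢ ln pᵢ term: 0.1544×(-1.8685)=-0.2884, 0.0537×(-2.9245)=-0.1570, 0.094×(-2.3649)=-0.2222, 0.4362×(-0.8296)=-0.3619, 0.2617×(-1.3404)=-0.3508.
Sum = -1.3804, so H' = 1.38.

1.38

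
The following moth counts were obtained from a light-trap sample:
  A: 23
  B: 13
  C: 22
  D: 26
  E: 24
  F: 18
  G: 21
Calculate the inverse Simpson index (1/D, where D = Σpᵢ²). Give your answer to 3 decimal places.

Total N = 23+13+22+26+24+18+21 = 147, so the proportions are 0.1564626, 0.0884354, 0.1496599, 0.1768707, 0.1632653, 0.122449, 0.1428571 (working shown to 7 dp, full precision carried).
D = 0.1564626² + 0.0884354² + 0.1496599² + 0.1768707² + 0.1632653² + 0.122449² + 0.1428571² = 0.0244805 + 0.0078208 + 0.0223981 + 0.0312833 + 0.0266556 + 0.0149938 + 0.0204082 = 0.1480402.
So 1/D = 6.75492, i.e. 6.755 to 3 decimal places.

6.755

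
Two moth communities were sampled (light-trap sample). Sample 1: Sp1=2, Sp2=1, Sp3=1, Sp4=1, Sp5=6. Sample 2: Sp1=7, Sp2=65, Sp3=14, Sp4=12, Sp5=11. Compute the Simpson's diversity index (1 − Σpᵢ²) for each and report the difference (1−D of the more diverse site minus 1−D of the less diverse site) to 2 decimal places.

Sample 1: N=11, proportions 0.1818182, 0.0909091, 0.0909091, 0.0909091, 0.5454545, giving 1−D = 0.6446281 (working shown to 7 dp, full precision carried).
Sample 2: N=109, proportions 0.0642202, 0.5963303, 0.1284404, 0.1100917, 0.1009174, giving 1−D = 0.6014645.
Difference = |0.6446281 − 0.6014645| = 0.0431636, i.e. 0.04 to 2 decimal places.

0.04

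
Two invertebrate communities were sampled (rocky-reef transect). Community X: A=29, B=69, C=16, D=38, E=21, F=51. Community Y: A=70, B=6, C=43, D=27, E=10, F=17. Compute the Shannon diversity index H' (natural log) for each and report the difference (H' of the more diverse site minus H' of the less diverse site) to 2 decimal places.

Community X: N=224, proportions 0.1295, 0.308, 0.0714, 0.1696, 0.0938, 0.2277, giving H' = 1.6757 (working shown to 4 dp, full precision carried).
Community Y: N=173, proportions 0.4046, 0.0347, 0.2486, 0.1561, 0.0578, 0.0983, giving H' = 1.5114.
Difference = |1.6757 − 1.5114| = 0.1643, i.e. 0.16 to 2 decimal places.

0.16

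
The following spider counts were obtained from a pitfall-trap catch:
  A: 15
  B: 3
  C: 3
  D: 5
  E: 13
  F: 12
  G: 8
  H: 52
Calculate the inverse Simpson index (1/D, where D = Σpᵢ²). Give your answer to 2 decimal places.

3.68

Total N = 15+3+3+5+13+12+8+52 = 111, so the proportions are 0.135135, 0.027027, 0.027027, 0.045045, 0.117117, 0.108108, 0.072072, 0.468468 (working shown to 6 dp, full precision carried).
D = 0.135135² + 0.027027² + 0.027027² + 0.045045² + 0.117117² + 0.108108² + 0.072072² + 0.468468² = 0.018262 + 0.000730 + 0.000730 + 0.002029 + 0.013716 + 0.011687 + 0.005194 + 0.219463 = 0.271812.
So 1/D = 3.6790, i.e. 3.68 to 2 decimal places.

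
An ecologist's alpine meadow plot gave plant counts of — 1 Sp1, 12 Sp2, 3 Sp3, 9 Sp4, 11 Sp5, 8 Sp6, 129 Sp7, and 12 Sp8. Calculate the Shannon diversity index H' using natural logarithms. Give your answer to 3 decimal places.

1.152

Total N = 1+12+3+9+11+8+129+12 = 185, so the proportions are 0.00541, 0.06486, 0.01622, 0.04865, 0.05946, 0.04324, 0.6973, 0.06486 (working shown to 5 dp, full precision carried).
Each pᵢ ln pᵢ term: 0.00541×(-5.22036)=-0.02822, 0.06486×(-2.73545)=-0.17743, 0.01622×(-4.12174)=-0.06684, 0.04865×(-3.02313)=-0.14707, 0.05946×(-2.82246)=-0.16782, 0.04324×(-3.14091)=-0.13582, 0.6973×(-0.36054)=-0.25141, 0.06486×(-2.73545)=-0.17743.
Sum = -1.15205, so H' = 1.152.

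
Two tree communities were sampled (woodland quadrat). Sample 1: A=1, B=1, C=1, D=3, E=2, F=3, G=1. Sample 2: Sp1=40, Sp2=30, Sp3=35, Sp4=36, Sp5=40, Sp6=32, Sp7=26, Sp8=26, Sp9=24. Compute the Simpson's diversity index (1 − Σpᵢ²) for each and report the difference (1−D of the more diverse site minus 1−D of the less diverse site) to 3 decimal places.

0.066

Sample 1: N=12, proportions 0.08333, 0.08333, 0.08333, 0.25, 0.16667, 0.25, 0.08333, giving 1−D = 0.81944 (working shown to 5 dp, full precision carried).
Sample 2: N=289, proportions 0.13841, 0.10381, 0.12111, 0.12457, 0.13841, 0.11073, 0.08997, 0.08997, 0.08304, giving 1−D = 0.88538.
Difference = |0.81944 − 0.88538| = 0.06594, i.e. 0.066 to 3 decimal places.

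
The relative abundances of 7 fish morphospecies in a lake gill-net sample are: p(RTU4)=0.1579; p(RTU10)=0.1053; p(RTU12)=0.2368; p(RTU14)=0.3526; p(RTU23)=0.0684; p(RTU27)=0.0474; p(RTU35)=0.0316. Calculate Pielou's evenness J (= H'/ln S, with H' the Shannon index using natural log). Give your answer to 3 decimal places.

H' = −Σ pᵢ ln pᵢ = −((-0.29145) + (-0.23702) + (-0.34112) + (-0.36756) + (-0.18347) + (-0.14453) + (-0.10917)) = 1.67432 (working shown to 5 dp, full precision carried).
With S = 7 species, ln S = 1.94591, so J = 1.67432/1.94591 = 0.86043, i.e. 0.860 to 3 decimal places.

0.860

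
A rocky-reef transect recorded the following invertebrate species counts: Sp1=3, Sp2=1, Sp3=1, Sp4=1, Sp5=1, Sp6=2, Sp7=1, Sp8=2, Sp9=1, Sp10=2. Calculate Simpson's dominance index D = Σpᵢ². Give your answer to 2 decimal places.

Total N = 3+1+1+1+1+2+1+2+1+2 = 15, so the proportions are 0.2, 0.0667, 0.0667, 0.0667, 0.0667, 0.1333, 0.0667, 0.1333, 0.0667, 0.1333 (working shown to 4 dp, full precision carried).
D = 0.2² + 0.0667² + 0.0667² + 0.0667² + 0.0667² + 0.1333² + 0.0667² + 0.1333² + 0.0667² + 0.1333² = 0.0400 + 0.0044 + 0.0044 + 0.0044 + 0.0044 + 0.0178 + 0.0044 + 0.0178 + 0.0044 + 0.0178 = 0.1200.
To 2 decimal places, D = 0.12.

0.12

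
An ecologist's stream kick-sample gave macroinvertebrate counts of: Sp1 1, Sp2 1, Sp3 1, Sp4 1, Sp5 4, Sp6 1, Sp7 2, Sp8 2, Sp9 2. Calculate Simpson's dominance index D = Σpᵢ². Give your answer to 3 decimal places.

0.147

Total N = 1+1+1+1+4+1+2+2+2 = 15, so the proportions are 0.06667, 0.06667, 0.06667, 0.06667, 0.26667, 0.06667, 0.13333, 0.13333, 0.13333 (working shown to 5 dp, full precision carried).
D = 0.06667² + 0.06667² + 0.06667² + 0.06667² + 0.26667² + 0.06667² + 0.13333² + 0.13333² + 0.13333² = 0.00444 + 0.00444 + 0.00444 + 0.00444 + 0.07111 + 0.00444 + 0.01778 + 0.01778 + 0.01778 = 0.14667.
To 3 decimal places, D = 0.147.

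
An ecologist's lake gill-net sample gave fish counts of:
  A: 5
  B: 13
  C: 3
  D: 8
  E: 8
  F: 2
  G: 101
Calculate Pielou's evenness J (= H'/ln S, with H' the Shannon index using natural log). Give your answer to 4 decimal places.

0.5372

Total N = 5+13+3+8+8+2+101 = 140, so the proportions are 0.035714, 0.092857, 0.021429, 0.057143, 0.057143, 0.014286, 0.721429 (working shown to 6 dp, full precision carried).
H' = −Σ pᵢ ln pᵢ = −((-0.119007) + (-0.220693) + (-0.082351) + (-0.163554) + (-0.163554) + (-0.060693) + (-0.235562)) = 1.045415.
With S = 7 species, ln S = 1.945910, so J = 1.045415/1.945910 = 0.537237, i.e. 0.5372 to 4 decimal places.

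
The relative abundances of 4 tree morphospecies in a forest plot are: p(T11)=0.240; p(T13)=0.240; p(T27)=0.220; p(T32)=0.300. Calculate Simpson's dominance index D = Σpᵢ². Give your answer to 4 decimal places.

0.2536

D = 0.24² + 0.24² + 0.22² + 0.3² = 0.057600 + 0.057600 + 0.048400 + 0.090000 = 0.253600 (working shown to 6 dp, full precision carried).
To 4 decimal places, D = 0.2536.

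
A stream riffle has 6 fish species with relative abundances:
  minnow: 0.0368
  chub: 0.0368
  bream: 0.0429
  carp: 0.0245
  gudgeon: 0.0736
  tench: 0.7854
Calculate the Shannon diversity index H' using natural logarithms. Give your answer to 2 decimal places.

Each pᵢ ln pᵢ term (working shown to 4 dp, full precision carried): 0.0368×(-3.3023)=-0.1215, 0.0368×(-3.3023)=-0.1215, 0.0429×(-3.1489)=-0.1351, 0.0245×(-3.7091)=-0.0909, 0.0736×(-2.6091)=-0.1920, 0.7854×(-0.2416)=-0.1897.
Sum = -0.8508, so H' = 0.85.

0.85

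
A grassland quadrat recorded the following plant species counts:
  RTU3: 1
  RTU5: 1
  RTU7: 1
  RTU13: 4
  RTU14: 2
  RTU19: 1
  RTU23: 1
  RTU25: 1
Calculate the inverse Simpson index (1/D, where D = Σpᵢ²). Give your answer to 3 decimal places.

5.538

Total N = 1+1+1+4+2+1+1+1 = 12, so the proportions are 0.0833333, 0.0833333, 0.0833333, 0.3333333, 0.1666667, 0.0833333, 0.0833333, 0.0833333 (working shown to 7 dp, full precision carried).
D = 0.0833333² + 0.0833333² + 0.0833333² + 0.3333333² + 0.1666667² + 0.0833333² + 0.0833333² + 0.0833333² = 0.0069444 + 0.0069444 + 0.0069444 + 0.1111111 + 0.0277778 + 0.0069444 + 0.0069444 + 0.0069444 = 0.1805556.
So 1/D = 5.53846, i.e. 5.538 to 3 decimal places.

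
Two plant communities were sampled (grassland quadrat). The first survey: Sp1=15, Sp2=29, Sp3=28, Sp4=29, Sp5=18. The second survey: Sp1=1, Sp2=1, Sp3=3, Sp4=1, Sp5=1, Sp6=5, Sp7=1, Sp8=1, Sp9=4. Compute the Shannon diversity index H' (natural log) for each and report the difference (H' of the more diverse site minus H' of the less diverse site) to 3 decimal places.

The first survey: N=119, proportions 0.12605, 0.2437, 0.23529, 0.2437, 0.15126, giving H' = 1.57532 (working shown to 5 dp, full precision carried).
The second survey: N=18, proportions 0.05556, 0.05556, 0.16667, 0.05556, 0.05556, 0.27778, 0.05556, 0.05556, 0.22222, giving H' = 1.95214.
Difference = |1.57532 − 1.95214| = 0.37682, i.e. 0.377 to 3 decimal places.

0.377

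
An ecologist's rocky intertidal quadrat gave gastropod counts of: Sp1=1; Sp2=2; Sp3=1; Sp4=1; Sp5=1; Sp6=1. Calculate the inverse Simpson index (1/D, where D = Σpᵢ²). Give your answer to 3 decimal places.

Total N = 1+2+1+1+1+1 = 7, so the proportions are 0.1428571, 0.2857143, 0.1428571, 0.1428571, 0.1428571, 0.1428571 (working shown to 7 dp, full precision carried).
D = 0.1428571² + 0.2857143² + 0.1428571² + 0.1428571² + 0.1428571² + 0.1428571² = 0.0204082 + 0.0816327 + 0.0204082 + 0.0204082 + 0.0204082 + 0.0204082 = 0.1836735.
So 1/D = 5.44444, i.e. 5.444 to 3 decimal places.

5.444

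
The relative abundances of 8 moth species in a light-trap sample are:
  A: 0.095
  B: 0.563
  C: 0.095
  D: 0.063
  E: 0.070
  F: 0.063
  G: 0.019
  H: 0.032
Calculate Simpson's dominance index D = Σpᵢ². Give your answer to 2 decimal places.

0.35

D = 0.095² + 0.563² + 0.095² + 0.063² + 0.07² + 0.063² + 0.019² + 0.032² = 0.0090 + 0.3170 + 0.0090 + 0.0040 + 0.0049 + 0.0040 + 0.0004 + 0.0010 = 0.3492 (working shown to 4 dp, full precision carried).
To 2 decimal places, D = 0.35.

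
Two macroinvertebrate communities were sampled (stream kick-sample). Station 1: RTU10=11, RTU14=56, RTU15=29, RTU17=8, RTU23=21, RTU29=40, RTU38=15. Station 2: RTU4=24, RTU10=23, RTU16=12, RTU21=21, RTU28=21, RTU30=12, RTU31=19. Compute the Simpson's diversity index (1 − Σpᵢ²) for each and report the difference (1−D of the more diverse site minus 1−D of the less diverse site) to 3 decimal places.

0.047

Station 1: N=180, proportions 0.06111, 0.31111, 0.16111, 0.04444, 0.11667, 0.22222, 0.08333, giving 1−D = 0.80160 (working shown to 5 dp, full precision carried).
Station 2: N=132, proportions 0.18182, 0.17424, 0.09091, 0.15909, 0.15909, 0.09091, 0.14394, giving 1−D = 0.84871.
Difference = |0.80160 − 0.84871| = 0.04711, i.e. 0.047 to 3 decimal places.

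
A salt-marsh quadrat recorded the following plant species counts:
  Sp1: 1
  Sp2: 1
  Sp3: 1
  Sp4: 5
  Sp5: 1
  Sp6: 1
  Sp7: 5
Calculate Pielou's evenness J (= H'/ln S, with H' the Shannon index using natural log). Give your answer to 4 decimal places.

Total N = 1+1+1+5+1+1+5 = 15, so the proportions are 0.066667, 0.066667, 0.066667, 0.333333, 0.066667, 0.066667, 0.333333 (working shown to 6 dp, full precision carried).
H' = −Σ pᵢ ln pᵢ = −((-0.180537) + (-0.180537) + (-0.180537) + (-0.366204) + (-0.180537) + (-0.180537) + (-0.366204)) = 1.635092.
With S = 7 species, ln S = 1.945910, so J = 1.635092/1.945910 = 0.840271, i.e. 0.8403 to 4 decimal places.

0.8403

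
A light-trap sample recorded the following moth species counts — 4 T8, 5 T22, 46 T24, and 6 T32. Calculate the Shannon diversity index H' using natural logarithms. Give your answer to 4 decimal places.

Total N = 4+5+46+6 = 61, so the proportions are 0.065574, 0.081967, 0.754098, 0.098361 (working shown to 6 dp, full precision carried).
Each pᵢ ln pᵢ term: 0.065574×(-2.724580)=-0.178661, 0.081967×(-2.501436)=-0.205036, 0.754098×(-0.282232)=-0.212831, 0.098361×(-2.319114)=-0.228110.
Sum = -0.824637, so H' = 0.8246.

0.8246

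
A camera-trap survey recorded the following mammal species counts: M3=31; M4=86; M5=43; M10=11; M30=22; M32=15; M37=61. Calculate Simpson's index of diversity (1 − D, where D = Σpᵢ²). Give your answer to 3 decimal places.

0.796

Total N = 31+86+43+11+22+15+61 = 269, so the proportions are 0.11524, 0.3197, 0.15985, 0.04089, 0.08178, 0.05576, 0.22677 (working shown to 5 dp, full precision carried).
D = 0.11524² + 0.3197² + 0.15985² + 0.04089² + 0.08178² + 0.05576² + 0.22677² = 0.01328 + 0.10221 + 0.02555 + 0.00167 + 0.00669 + 0.00311 + 0.05142 = 0.20394.
So 1 − D = 0.79606, i.e. 0.796 to 3 decimal places.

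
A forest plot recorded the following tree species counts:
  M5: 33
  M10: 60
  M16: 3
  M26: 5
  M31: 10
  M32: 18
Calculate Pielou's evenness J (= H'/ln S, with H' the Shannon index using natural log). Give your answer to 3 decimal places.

Total N = 33+60+3+5+10+18 = 129, so the proportions are 0.25581, 0.46512, 0.02326, 0.03876, 0.07752, 0.13953 (working shown to 5 dp, full precision carried).
H' = −Σ pᵢ ln pᵢ = −((-0.34875) + (-0.35603) + (-0.08747) + (-0.12598) + (-0.19823) + (-0.27481)) = 1.39128.
With S = 6 species, ln S = 1.79176, so J = 1.39128/1.79176 = 0.77649, i.e. 0.776 to 3 decimal places.

0.776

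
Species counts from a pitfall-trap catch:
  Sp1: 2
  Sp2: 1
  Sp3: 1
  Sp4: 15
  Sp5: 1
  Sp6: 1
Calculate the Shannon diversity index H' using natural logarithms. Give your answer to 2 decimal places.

Total N = 2+1+1+15+1+1 = 21, so the proportions are 0.0952, 0.0476, 0.0476, 0.7143, 0.0476, 0.0476 (working shown to 4 dp, full precision carried).
Each pᵢ ln pᵢ term: 0.0952×(-2.3514)=-0.2239, 0.0476×(-3.0445)=-0.1450, 0.0476×(-3.0445)=-0.1450, 0.7143×(-0.3365)=-0.2403, 0.0476×(-3.0445)=-0.1450, 0.0476×(-3.0445)=-0.1450.
Sum = -1.0442, so H' = 1.04.

1.04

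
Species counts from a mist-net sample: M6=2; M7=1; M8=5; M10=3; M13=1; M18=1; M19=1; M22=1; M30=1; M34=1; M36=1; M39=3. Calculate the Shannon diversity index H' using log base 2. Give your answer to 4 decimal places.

Total N = 2+1+5+3+1+1+1+1+1+1+1+3 = 21, so the proportions are 0.095238, 0.047619, 0.238095, 0.142857, 0.047619, 0.047619, 0.047619, 0.047619, 0.047619, 0.047619, 0.047619, 0.142857 (working shown to 6 dp, full precision carried).
Each pᵢ log₂ pᵢ term: 0.095238×(-3.392317)=-0.323078, 0.047619×(-4.392317)=-0.209158, 0.238095×(-2.070389)=-0.492950, 0.142857×(-2.807355)=-0.401051, 0.047619×(-4.392317)=-0.209158, 0.047619×(-4.392317)=-0.209158, 0.047619×(-4.392317)=-0.209158, 0.047619×(-4.392317)=-0.209158, 0.047619×(-4.392317)=-0.209158, 0.047619×(-4.392317)=-0.209158, 0.047619×(-4.392317)=-0.209158, 0.142857×(-2.807355)=-0.401051.
Sum = -3.291393, so H' = 3.2914.

3.2914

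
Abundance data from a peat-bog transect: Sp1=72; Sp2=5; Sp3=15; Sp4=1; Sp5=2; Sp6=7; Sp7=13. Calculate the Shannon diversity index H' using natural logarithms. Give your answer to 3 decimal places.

1.224

Total N = 72+5+15+1+2+7+13 = 115, so the proportions are 0.62609, 0.04348, 0.13043, 0.0087, 0.01739, 0.06087, 0.11304 (working shown to 5 dp, full precision carried).
Each pᵢ ln pᵢ term: 0.62609×(-0.46827)=-0.29318, 0.04348×(-3.13549)=-0.13633, 0.13043×(-2.03688)=-0.26568, 0.0087×(-4.74493)=-0.04126, 0.01739×(-4.05178)=-0.07047, 0.06087×(-2.79902)=-0.17038, 0.11304×(-2.17998)=-0.24643.
Sum = -1.22372, so H' = 1.224.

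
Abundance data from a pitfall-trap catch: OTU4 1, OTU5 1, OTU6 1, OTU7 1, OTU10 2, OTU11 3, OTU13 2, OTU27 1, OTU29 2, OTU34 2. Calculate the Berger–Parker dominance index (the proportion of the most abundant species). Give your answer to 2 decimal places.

Total N = 1+1+1+1+2+3+2+1+2+2 = 16, so the proportions are 0.0625, 0.0625, 0.0625, 0.0625, 0.125, 0.1875, 0.125, 0.0625, 0.125, 0.125 (working shown to 4 dp, full precision carried).
The largest proportion is 0.1875, i.e. d = 0.19 to 2 decimal places.

0.19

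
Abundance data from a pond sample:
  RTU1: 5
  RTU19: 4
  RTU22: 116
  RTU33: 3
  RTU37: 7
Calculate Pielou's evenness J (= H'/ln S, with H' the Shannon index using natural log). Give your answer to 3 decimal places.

Total N = 5+4+116+3+7 = 135, so the proportions are 0.03704, 0.02963, 0.85926, 0.02222, 0.05185 (working shown to 5 dp, full precision carried).
H' = −Σ pᵢ ln pᵢ = −((-0.12207) + (-0.10427) + (-0.13034) + (-0.08459) + (-0.15345)) = 0.59471.
With S = 5 species, ln S = 1.60944, so J = 0.59471/1.60944 = 0.36952, i.e. 0.370 to 3 decimal places.

0.370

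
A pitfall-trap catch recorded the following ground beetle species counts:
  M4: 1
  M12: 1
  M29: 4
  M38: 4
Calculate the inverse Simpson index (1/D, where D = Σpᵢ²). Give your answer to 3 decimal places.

Total N = 1+1+4+4 = 10, so the proportions are 0.1, 0.1, 0.4, 0.4 (working shown to 6 dp, full precision carried).
D = 0.1² + 0.1² + 0.4² + 0.4² = 0.010000 + 0.010000 + 0.160000 + 0.160000 = 0.340000.
So 1/D = 2.94118, i.e. 2.941 to 3 decimal places.

2.941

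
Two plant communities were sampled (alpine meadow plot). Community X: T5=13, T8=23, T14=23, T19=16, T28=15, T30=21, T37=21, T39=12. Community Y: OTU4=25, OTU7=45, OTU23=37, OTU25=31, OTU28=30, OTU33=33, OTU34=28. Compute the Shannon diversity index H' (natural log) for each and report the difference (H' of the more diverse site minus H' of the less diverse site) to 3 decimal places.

Community X: N=144, proportions 0.09028, 0.15972, 0.15972, 0.11111, 0.10417, 0.14583, 0.14583, 0.08333, giving H' = 2.05142 (working shown to 5 dp, full precision carried).
Community Y: N=229, proportions 0.10917, 0.19651, 0.16157, 0.13537, 0.131, 0.1441, 0.12227, giving H' = 1.92913.
Difference = |2.05142 − 1.92913| = 0.12229, i.e. 0.122 to 3 decimal places.

0.122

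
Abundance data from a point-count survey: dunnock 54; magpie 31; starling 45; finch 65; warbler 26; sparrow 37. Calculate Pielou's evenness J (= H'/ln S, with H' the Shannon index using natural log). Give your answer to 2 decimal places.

0.97

Total N = 54+31+45+65+26+37 = 258, so the proportions are 0.2093, 0.1202, 0.1744, 0.2519, 0.1008, 0.1434 (working shown to 4 dp, full precision carried).
H' = −Σ pᵢ ln pᵢ = −((-0.3273) + (-0.2546) + (-0.3046) + (-0.3473) + (-0.2313) + (-0.2785)) = 1.7436.
With S = 6 species, ln S = 1.7918, so J = 1.7436/1.7918 = 0.9731, i.e. 0.97 to 2 decimal places.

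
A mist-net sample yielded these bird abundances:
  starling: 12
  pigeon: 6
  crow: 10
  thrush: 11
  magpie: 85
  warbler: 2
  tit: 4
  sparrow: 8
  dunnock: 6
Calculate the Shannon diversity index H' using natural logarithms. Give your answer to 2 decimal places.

1.48

Total N = 12+6+10+11+85+2+4+8+6 = 144, so the proportions are 0.0833, 0.0417, 0.0694, 0.0764, 0.5903, 0.0139, 0.0278, 0.0556, 0.0417 (working shown to 4 dp, full precision carried).
Each pᵢ ln pᵢ term: 0.0833×(-2.4849)=-0.2071, 0.0417×(-3.1781)=-0.1324, 0.0694×(-2.6672)=-0.1852, 0.0764×(-2.5719)=-0.1965, 0.5903×(-0.5272)=-0.3112, 0.0139×(-4.2767)=-0.0594, 0.0278×(-3.5835)=-0.0995, 0.0556×(-2.8904)=-0.1606, 0.0417×(-3.1781)=-0.1324.
Sum = -1.4843, so H' = 1.48.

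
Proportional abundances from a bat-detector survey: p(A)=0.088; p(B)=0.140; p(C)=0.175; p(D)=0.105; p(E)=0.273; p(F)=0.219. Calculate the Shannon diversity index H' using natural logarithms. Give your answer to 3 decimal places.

Each pᵢ ln pᵢ term (working shown to 5 dp, full precision carried): 0.088×(-2.43042)=-0.21388, 0.14×(-1.96611)=-0.27526, 0.175×(-1.74297)=-0.30502, 0.105×(-2.25379)=-0.23665, 0.273×(-1.29828)=-0.35443, 0.219×(-1.51868)=-0.33259.
Sum = -1.71782, so H' = 1.718.

1.718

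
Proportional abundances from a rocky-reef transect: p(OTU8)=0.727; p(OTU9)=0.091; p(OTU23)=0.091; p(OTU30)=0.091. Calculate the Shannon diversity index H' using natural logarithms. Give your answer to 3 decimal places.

0.886

Each pᵢ ln pᵢ term (working shown to 5 dp, full precision carried): 0.727×(-0.31883)=-0.23179, 0.091×(-2.39690)=-0.21812, 0.091×(-2.39690)=-0.21812, 0.091×(-2.39690)=-0.21812.
Sum = -0.88614, so H' = 0.886.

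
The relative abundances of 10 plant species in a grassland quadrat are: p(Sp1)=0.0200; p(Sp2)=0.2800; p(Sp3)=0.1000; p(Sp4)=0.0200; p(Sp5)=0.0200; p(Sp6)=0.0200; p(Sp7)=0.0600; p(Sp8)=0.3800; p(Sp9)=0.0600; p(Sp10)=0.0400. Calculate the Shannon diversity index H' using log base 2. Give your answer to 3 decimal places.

2.501

Each pᵢ log₂ pᵢ term (working shown to 5 dp, full precision carried): 0.02×(-5.64386)=-0.11288, 0.28×(-1.83650)=-0.51422, 0.1×(-3.32193)=-0.33219, 0.02×(-5.64386)=-0.11288, 0.02×(-5.64386)=-0.11288, 0.02×(-5.64386)=-0.11288, 0.06×(-4.05889)=-0.24353, 0.38×(-1.39593)=-0.53045, 0.06×(-4.05889)=-0.24353, 0.04×(-4.64386)=-0.18575.
Sum = -2.50120, so H' = 2.501.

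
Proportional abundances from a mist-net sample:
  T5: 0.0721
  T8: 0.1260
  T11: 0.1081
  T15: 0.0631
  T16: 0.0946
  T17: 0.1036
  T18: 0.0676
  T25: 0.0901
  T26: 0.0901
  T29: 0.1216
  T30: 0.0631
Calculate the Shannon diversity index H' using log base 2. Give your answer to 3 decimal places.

3.419

Each pᵢ log₂ pᵢ term (working shown to 5 dp, full precision carried): 0.0721×(-3.79386)=-0.27354, 0.126×(-2.98850)=-0.37655, 0.1081×(-3.20956)=-0.34695, 0.0631×(-3.98622)=-0.25153, 0.0946×(-3.40202)=-0.32183, 0.1036×(-3.27090)=-0.33887, 0.0676×(-3.88683)=-0.26275, 0.0901×(-3.47233)=-0.31286, 0.0901×(-3.47233)=-0.31286, 0.1216×(-3.03978)=-0.36964, 0.0631×(-3.98622)=-0.25153.
Sum = -3.41890, so H' = 3.419.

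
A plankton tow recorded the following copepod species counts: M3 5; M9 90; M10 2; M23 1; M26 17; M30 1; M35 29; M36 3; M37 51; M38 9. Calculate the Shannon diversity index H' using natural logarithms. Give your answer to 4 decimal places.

Total N = 5+90+2+1+17+1+29+3+51+9 = 208, so the proportions are 0.024038, 0.432692, 0.009615, 0.004808, 0.081731, 0.004808, 0.139423, 0.014423, 0.245192, 0.043269 (working shown to 6 dp, full precision carried).
Each pᵢ ln pᵢ term: 0.024038×(-3.728100)=-0.089618, 0.432692×(-0.837728)=-0.362479, 0.009615×(-4.644391)=-0.044658, 0.004808×(-5.337538)=-0.025661, 0.081731×(-2.504325)=-0.204680, 0.004808×(-5.337538)=-0.025661, 0.139423×(-1.970242)=-0.274697, 0.014423×(-4.238926)=-0.061138, 0.245192×(-1.405712)=-0.344670, 0.043269×(-3.140314)=-0.135879.
Sum = -1.569141, so H' = 1.5691.

1.5691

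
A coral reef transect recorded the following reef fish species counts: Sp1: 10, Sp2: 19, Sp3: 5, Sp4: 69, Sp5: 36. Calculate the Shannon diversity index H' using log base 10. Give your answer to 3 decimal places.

Total N = 10+19+5+69+36 = 139, so the proportions are 0.07194, 0.13669, 0.03597, 0.4964, 0.25899 (working shown to 5 dp, full precision carried).
Each pᵢ log₁₀ pᵢ term: 0.07194×(-1.14301)=-0.08223, 0.13669×(-0.86426)=-0.11814, 0.03597×(-1.44404)=-0.05194, 0.4964×(-0.30417)=-0.15099, 0.25899×(-0.58671)=-0.15195.
Sum = -0.55525, so H' = 0.555.

0.555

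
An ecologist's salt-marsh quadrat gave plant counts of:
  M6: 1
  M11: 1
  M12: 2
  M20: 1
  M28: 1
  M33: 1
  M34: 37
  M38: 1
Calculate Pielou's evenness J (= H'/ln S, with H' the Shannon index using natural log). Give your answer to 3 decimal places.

0.388

Total N = 1+1+2+1+1+1+37+1 = 45, so the proportions are 0.02222, 0.02222, 0.04444, 0.02222, 0.02222, 0.02222, 0.82222, 0.02222 (working shown to 5 dp, full precision carried).
H' = −Σ pᵢ ln pᵢ = −((-0.08459) + (-0.08459) + (-0.13838) + (-0.08459) + (-0.08459) + (-0.08459) + (-0.16095) + (-0.08459)) = 0.80688.
With S = 8 species, ln S = 2.07944, so J = 0.80688/2.07944 = 0.38803, i.e. 0.388 to 3 decimal places.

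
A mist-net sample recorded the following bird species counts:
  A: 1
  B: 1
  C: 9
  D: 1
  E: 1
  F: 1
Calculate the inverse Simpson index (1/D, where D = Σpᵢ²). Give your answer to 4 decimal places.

2.2791

Total N = 1+1+9+1+1+1 = 14, so the proportions are 0.0714286, 0.0714286, 0.6428571, 0.0714286, 0.0714286, 0.0714286 (working shown to 7 dp, full precision carried).
D = 0.0714286² + 0.0714286² + 0.6428571² + 0.0714286² + 0.0714286² + 0.0714286² = 0.0051020 + 0.0051020 + 0.4132653 + 0.0051020 + 0.0051020 + 0.0051020 = 0.4387755.
So 1/D = 2.279070, i.e. 2.2791 to 4 decimal places.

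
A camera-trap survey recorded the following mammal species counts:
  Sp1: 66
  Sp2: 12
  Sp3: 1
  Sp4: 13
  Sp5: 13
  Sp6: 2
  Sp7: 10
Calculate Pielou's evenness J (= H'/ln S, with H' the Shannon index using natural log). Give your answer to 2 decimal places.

Total N = 66+12+1+13+13+2+10 = 117, so the proportions are 0.5641, 0.1026, 0.0085, 0.1111, 0.1111, 0.0171, 0.0855 (working shown to 4 dp, full precision carried).
H' = −Σ pᵢ ln pᵢ = −((-0.3230) + (-0.2336) + (-0.0407) + (-0.2441) + (-0.2441) + (-0.0696) + (-0.2102)) = 1.3653.
With S = 7 species, ln S = 1.9459, so J = 1.3653/1.9459 = 0.7016, i.e. 0.70 to 2 decimal places.

0.70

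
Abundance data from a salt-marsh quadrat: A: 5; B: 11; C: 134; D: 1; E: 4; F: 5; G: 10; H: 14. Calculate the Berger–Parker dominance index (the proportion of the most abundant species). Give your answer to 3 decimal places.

Total N = 5+11+134+1+4+5+10+14 = 184, so the proportions are 0.02717, 0.05978, 0.72826, 0.00543, 0.02174, 0.02717, 0.05435, 0.07609 (working shown to 5 dp, full precision carried).
The largest proportion is 0.72826, i.e. d = 0.728 to 3 decimal places.

0.728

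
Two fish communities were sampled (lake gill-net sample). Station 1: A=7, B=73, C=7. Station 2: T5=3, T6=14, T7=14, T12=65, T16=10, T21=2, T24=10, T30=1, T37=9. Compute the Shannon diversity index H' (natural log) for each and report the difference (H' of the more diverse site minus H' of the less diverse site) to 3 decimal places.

1.051

Station 1: N=87, proportions 0.08046, 0.83908, 0.08046, giving H' = 0.55273 (working shown to 5 dp, full precision carried).
Station 2: N=128, proportions 0.02344, 0.10938, 0.10938, 0.50781, 0.07812, 0.01562, 0.07812, 0.00781, 0.07031, giving H' = 1.60408.
Difference = |0.55273 − 1.60408| = 1.05135, i.e. 1.051 to 3 decimal places.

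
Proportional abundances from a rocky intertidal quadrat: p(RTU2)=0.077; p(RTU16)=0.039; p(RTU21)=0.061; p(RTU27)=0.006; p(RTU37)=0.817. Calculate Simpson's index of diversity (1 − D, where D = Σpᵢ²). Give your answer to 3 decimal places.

0.321

D = 0.077² + 0.039² + 0.061² + 0.006² + 0.817² = 0.00593 + 0.00152 + 0.00372 + 0.00004 + 0.66749 = 0.67870 (working shown to 5 dp, full precision carried).
So 1 − D = 0.32130, i.e. 0.321 to 3 decimal places.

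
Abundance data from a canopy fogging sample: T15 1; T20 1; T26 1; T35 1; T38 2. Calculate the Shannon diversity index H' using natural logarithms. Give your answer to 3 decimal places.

1.561

Total N = 1+1+1+1+2 = 6, so the proportions are 0.16667, 0.16667, 0.16667, 0.16667, 0.33333 (working shown to 5 dp, full precision carried).
Each pᵢ ln pᵢ term: 0.16667×(-1.79176)=-0.29863, 0.16667×(-1.79176)=-0.29863, 0.16667×(-1.79176)=-0.29863, 0.16667×(-1.79176)=-0.29863, 0.33333×(-1.09861)=-0.36620.
Sum = -1.56071, so H' = 1.561.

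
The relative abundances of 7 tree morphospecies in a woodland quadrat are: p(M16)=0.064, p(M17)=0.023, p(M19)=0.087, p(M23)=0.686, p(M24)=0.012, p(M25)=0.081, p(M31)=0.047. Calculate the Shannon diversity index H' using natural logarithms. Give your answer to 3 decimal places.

Each pᵢ ln pᵢ term (working shown to 5 dp, full precision carried): 0.064×(-2.74887)=-0.17593, 0.023×(-3.77226)=-0.08676, 0.087×(-2.44185)=-0.21244, 0.686×(-0.37688)=-0.25854, 0.012×(-4.42285)=-0.05307, 0.081×(-2.51331)=-0.20358, 0.047×(-3.05761)=-0.14371.
Sum = -1.13403, so H' = 1.134.

1.134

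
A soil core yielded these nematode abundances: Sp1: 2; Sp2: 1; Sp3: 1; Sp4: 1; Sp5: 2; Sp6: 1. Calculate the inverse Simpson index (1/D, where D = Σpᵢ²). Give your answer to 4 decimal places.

Total N = 2+1+1+1+2+1 = 8, so the proportions are 0.25, 0.125, 0.125, 0.125, 0.25, 0.125 (working shown to 8 dp, full precision carried).
D = 0.25² + 0.125² + 0.125² + 0.125² + 0.25² + 0.125² = 0.06250000 + 0.01562500 + 0.01562500 + 0.01562500 + 0.06250000 + 0.01562500 = 0.18750000.
So 1/D = 5.333333, i.e. 5.3333 to 4 decimal places.

5.3333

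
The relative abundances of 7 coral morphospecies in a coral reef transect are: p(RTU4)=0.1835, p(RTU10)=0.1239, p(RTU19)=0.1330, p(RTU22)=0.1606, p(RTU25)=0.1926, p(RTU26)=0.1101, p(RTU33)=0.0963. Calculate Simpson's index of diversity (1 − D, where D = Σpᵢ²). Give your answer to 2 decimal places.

D = 0.1835² + 0.1239² + 0.133² + 0.1606² + 0.1926² + 0.1101² + 0.0963² = 0.0337 + 0.0154 + 0.0177 + 0.0258 + 0.0371 + 0.0121 + 0.0093 = 0.1510 (working shown to 4 dp, full precision carried).
So 1 − D = 0.8490, i.e. 0.85 to 2 decimal places.

0.85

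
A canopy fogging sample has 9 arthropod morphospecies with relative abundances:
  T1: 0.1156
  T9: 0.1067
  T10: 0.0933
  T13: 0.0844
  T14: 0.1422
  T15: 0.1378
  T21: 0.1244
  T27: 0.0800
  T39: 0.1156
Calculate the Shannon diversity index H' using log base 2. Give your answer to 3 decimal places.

3.144

Each pᵢ log₂ pᵢ term (working shown to 5 dp, full precision carried): 0.1156×(-3.11279)=-0.35984, 0.1067×(-3.22837)=-0.34447, 0.0933×(-3.42198)=-0.31927, 0.0844×(-3.56661)=-0.30102, 0.1422×(-2.81401)=-0.40015, 0.1378×(-2.85935)=-0.39402, 0.1244×(-3.00694)=-0.37406, 0.08×(-3.64386)=-0.29151, 0.1156×(-3.11279)=-0.35984.
Sum = -3.14418, so H' = 3.144.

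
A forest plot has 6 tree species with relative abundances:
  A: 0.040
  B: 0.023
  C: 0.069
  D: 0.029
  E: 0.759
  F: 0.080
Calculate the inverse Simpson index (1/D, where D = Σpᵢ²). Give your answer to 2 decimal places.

1.69

D = 0.04² + 0.023² + 0.069² + 0.029² + 0.759² + 0.08² = 0.00160 + 0.00053 + 0.00476 + 0.00084 + 0.57608 + 0.00640 = 0.59021 (working shown to 5 dp, full precision carried).
So 1/D = 1.6943, i.e. 1.69 to 2 decimal places.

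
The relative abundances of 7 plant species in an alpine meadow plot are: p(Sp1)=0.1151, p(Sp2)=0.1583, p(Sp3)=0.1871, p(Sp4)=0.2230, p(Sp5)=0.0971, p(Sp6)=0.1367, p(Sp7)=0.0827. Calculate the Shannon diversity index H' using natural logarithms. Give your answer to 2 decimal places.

1.89

Each pᵢ ln pᵢ term (working shown to 4 dp, full precision carried): 0.1151×(-2.1620)=-0.2488, 0.1583×(-1.8433)=-0.2918, 0.1871×(-1.6761)=-0.3136, 0.223×(-1.5006)=-0.3346, 0.0971×(-2.3320)=-0.2264, 0.1367×(-1.9900)=-0.2720, 0.0827×(-2.4925)=-0.2061.
Sum = -1.8935, so H' = 1.89.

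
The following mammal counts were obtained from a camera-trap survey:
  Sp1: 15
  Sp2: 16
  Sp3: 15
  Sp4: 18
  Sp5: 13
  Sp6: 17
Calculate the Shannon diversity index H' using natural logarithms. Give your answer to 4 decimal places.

Total N = 15+16+15+18+13+17 = 94, so the proportions are 0.159574, 0.170213, 0.159574, 0.191489, 0.138298, 0.180851 (working shown to 6 dp, full precision carried).
Each pᵢ ln pᵢ term: 0.159574×(-1.835245)=-0.292858, 0.170213×(-1.770706)=-0.301397, 0.159574×(-1.835245)=-0.292858, 0.191489×(-1.652923)=-0.316517, 0.138298×(-1.978345)=-0.273601, 0.180851×(-1.710081)=-0.309270.
Sum = -1.786501, so H' = 1.7865.

1.7865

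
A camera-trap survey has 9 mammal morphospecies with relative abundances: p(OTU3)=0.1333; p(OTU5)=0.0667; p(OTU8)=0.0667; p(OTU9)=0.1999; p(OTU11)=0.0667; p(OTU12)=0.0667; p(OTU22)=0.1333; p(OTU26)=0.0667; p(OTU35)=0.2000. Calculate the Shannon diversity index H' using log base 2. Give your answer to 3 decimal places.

Each pᵢ log₂ pᵢ term (working shown to 5 dp, full precision carried): 0.1333×(-2.90725)=-0.38754, 0.0667×(-3.90617)=-0.26054, 0.0667×(-3.90617)=-0.26054, 0.1999×(-2.32265)=-0.46430, 0.0667×(-3.90617)=-0.26054, 0.0667×(-3.90617)=-0.26054, 0.1333×(-2.90725)=-0.38754, 0.0667×(-3.90617)=-0.26054, 0.2×(-2.32193)=-0.46439.
Sum = -3.00646, so H' = 3.006.

3.006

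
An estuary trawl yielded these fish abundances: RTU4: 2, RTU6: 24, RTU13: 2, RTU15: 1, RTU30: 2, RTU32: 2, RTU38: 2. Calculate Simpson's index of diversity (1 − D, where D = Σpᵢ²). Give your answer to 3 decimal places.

0.513

Total N = 2+24+2+1+2+2+2 = 35, so the proportions are 0.05714, 0.68571, 0.05714, 0.02857, 0.05714, 0.05714, 0.05714 (working shown to 5 dp, full precision carried).
D = 0.05714² + 0.68571² + 0.05714² + 0.02857² + 0.05714² + 0.05714² + 0.05714² = 0.00327 + 0.47020 + 0.00327 + 0.00082 + 0.00327 + 0.00327 + 0.00327 = 0.48735.
So 1 − D = 0.51265, i.e. 0.513 to 3 decimal places.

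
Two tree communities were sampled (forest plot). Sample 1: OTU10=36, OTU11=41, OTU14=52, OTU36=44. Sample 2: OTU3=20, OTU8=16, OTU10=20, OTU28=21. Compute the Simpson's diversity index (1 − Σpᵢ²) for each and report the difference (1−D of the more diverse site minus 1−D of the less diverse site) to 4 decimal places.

0.0020

Sample 1: N=173, proportions 0.20809249, 0.23699422, 0.30057803, 0.25433526, giving 1−D = 0.74549768 (working shown to 8 dp, full precision carried).
Sample 2: N=77, proportions 0.25974026, 0.20779221, 0.25974026, 0.27272727, giving 1−D = 0.74751223.
Difference = |0.74549768 − 0.74751223| = 0.00201455, i.e. 0.0020 to 4 decimal places.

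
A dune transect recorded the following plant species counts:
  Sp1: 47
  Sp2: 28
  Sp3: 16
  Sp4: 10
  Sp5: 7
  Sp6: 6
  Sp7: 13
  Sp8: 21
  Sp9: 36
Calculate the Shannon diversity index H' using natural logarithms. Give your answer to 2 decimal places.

2.00

Total N = 47+28+16+10+7+6+13+21+36 = 184, so the proportions are 0.2554, 0.1522, 0.087, 0.0543, 0.038, 0.0326, 0.0707, 0.1141, 0.1957 (working shown to 4 dp, full precision carried).
Each pᵢ ln pᵢ term: 0.2554×(-1.3648)=-0.3486, 0.1522×(-1.8827)=-0.2865, 0.087×(-2.4423)=-0.2124, 0.0543×(-2.9124)=-0.1583, 0.038×(-3.2690)=-0.1244, 0.0326×(-3.4232)=-0.1116, 0.0707×(-2.6500)=-0.1872, 0.1141×(-2.1704)=-0.2477, 0.1957×(-1.6314)=-0.3192.
Sum = -1.9959, so H' = 2.00.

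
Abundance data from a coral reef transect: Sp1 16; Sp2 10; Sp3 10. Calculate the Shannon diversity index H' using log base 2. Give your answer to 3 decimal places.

1.547

Total N = 16+10+10 = 36, so the proportions are 0.44444, 0.27778, 0.27778 (working shown to 5 dp, full precision carried).
Each pᵢ log₂ pᵢ term: 0.44444×(-1.16993)=-0.51997, 0.27778×(-1.84800)=-0.51333, 0.27778×(-1.84800)=-0.51333.
Sum = -1.54663, so H' = 1.547.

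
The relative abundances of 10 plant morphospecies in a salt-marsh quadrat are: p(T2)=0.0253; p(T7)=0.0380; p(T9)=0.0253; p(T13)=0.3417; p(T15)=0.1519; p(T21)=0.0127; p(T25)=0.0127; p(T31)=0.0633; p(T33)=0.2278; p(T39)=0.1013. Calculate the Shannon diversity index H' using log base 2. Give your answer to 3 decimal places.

2.623

Each pᵢ log₂ pᵢ term (working shown to 5 dp, full precision carried): 0.0253×(-5.30472)=-0.13421, 0.038×(-4.71786)=-0.17928, 0.0253×(-5.30472)=-0.13421, 0.3417×(-1.54920)=-0.52936, 0.1519×(-2.71881)=-0.41299, 0.0127×(-6.29903)=-0.08000, 0.0127×(-6.29903)=-0.08000, 0.0633×(-3.98165)=-0.25204, 0.2278×(-2.13416)=-0.48616, 0.1013×(-3.30329)=-0.33462.
Sum = -2.62286, so H' = 2.623.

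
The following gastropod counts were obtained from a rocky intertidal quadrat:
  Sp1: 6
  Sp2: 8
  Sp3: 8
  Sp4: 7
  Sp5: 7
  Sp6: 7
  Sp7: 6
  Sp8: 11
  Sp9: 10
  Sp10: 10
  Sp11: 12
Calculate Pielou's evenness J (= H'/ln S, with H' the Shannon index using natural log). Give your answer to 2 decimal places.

Total N = 6+8+8+7+7+7+6+11+10+10+12 = 92, so the proportions are 0.0652, 0.087, 0.087, 0.0761, 0.0761, 0.0761, 0.0652, 0.1196, 0.1087, 0.1087, 0.1304 (working shown to 4 dp, full precision carried).
H' = −Σ pᵢ ln pᵢ = −((-0.1780) + (-0.2124) + (-0.2124) + (-0.1960) + (-0.1960) + (-0.1960) + (-0.1780) + (-0.2539) + (-0.2412) + (-0.2412) + (-0.2657)) = 2.3709.
With S = 11 species, ln S = 2.3979, so J = 2.3709/2.3979 = 0.9887, i.e. 0.99 to 2 decimal places.

0.99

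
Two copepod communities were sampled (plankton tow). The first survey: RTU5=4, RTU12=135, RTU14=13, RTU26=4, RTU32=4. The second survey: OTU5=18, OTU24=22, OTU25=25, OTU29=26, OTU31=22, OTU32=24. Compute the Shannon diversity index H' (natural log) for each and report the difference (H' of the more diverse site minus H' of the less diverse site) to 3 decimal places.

1.161

The first survey: N=160, proportions 0.025, 0.84375, 0.08125, 0.025, 0.025, giving H' = 0.62397 (working shown to 5 dp, full precision carried).
The second survey: N=137, proportions 0.13139, 0.16058, 0.18248, 0.18978, 0.16058, 0.17518, giving H' = 1.78503.
Difference = |0.62397 − 1.78503| = 1.16106, i.e. 1.161 to 3 decimal places.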